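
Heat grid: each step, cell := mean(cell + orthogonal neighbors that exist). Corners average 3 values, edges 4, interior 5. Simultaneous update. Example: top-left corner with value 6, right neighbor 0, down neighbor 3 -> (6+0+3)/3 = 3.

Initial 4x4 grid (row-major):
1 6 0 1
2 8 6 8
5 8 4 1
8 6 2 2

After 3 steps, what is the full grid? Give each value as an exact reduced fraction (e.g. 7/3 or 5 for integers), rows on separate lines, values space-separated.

Answer: 589/144 1231/300 1181/300 2689/720
11323/2400 9551/2000 8767/2000 9203/2400
39449/7200 31571/6000 26371/6000 26881/7200
12317/2160 18907/3600 15203/3600 7357/2160

Derivation:
After step 1:
  3 15/4 13/4 3
  4 6 26/5 4
  23/4 31/5 21/5 15/4
  19/3 6 7/2 5/3
After step 2:
  43/12 4 19/5 41/12
  75/16 503/100 453/100 319/80
  1337/240 563/100 457/100 817/240
  217/36 661/120 461/120 107/36
After step 3:
  589/144 1231/300 1181/300 2689/720
  11323/2400 9551/2000 8767/2000 9203/2400
  39449/7200 31571/6000 26371/6000 26881/7200
  12317/2160 18907/3600 15203/3600 7357/2160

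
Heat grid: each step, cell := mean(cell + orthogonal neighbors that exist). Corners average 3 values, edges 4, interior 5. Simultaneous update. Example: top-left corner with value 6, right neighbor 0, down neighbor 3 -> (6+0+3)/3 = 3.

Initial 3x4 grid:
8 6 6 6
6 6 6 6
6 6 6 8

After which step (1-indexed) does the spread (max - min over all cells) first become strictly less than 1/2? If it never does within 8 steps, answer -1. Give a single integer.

Step 1: max=20/3, min=6, spread=2/3
Step 2: max=59/9, min=49/8, spread=31/72
  -> spread < 1/2 first at step 2
Step 3: max=689/108, min=223/36, spread=5/27
Step 4: max=81977/12960, min=4981/800, spread=803/8100
Step 5: max=4891813/777600, min=1618471/259200, spread=91/1944
Step 6: max=292819067/46656000, min=40515881/6480000, spread=5523619/233280000
Step 7: max=17547172753/2799360000, min=1946041417/311040000, spread=205/17496
Step 8: max=1052206502627/167961600000, min=350407434209/55987200000, spread=4921/839808

Answer: 2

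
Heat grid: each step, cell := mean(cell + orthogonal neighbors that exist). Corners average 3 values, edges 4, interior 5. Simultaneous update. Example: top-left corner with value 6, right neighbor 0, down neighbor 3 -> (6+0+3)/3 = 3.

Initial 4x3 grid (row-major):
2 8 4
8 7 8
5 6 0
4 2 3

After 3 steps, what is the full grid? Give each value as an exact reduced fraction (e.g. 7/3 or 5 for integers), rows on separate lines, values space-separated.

Answer: 241/40 82253/14400 12709/2160
4371/800 17201/3000 4583/900
36559/7200 6623/1500 15917/3600
223/54 57283/14400 1463/432

Derivation:
After step 1:
  6 21/4 20/3
  11/2 37/5 19/4
  23/4 4 17/4
  11/3 15/4 5/3
After step 2:
  67/12 1519/240 50/9
  493/80 269/50 173/30
  227/48 503/100 11/3
  79/18 157/48 29/9
After step 3:
  241/40 82253/14400 12709/2160
  4371/800 17201/3000 4583/900
  36559/7200 6623/1500 15917/3600
  223/54 57283/14400 1463/432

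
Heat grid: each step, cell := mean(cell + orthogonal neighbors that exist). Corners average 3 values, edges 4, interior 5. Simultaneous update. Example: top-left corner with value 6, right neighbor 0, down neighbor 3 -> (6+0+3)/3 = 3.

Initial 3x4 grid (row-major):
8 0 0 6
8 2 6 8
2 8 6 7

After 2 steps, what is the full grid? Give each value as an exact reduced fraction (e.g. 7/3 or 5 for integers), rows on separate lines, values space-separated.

Answer: 77/18 469/120 437/120 173/36
317/60 106/25 257/50 1369/240
31/6 441/80 453/80 41/6

Derivation:
After step 1:
  16/3 5/2 3 14/3
  5 24/5 22/5 27/4
  6 9/2 27/4 7
After step 2:
  77/18 469/120 437/120 173/36
  317/60 106/25 257/50 1369/240
  31/6 441/80 453/80 41/6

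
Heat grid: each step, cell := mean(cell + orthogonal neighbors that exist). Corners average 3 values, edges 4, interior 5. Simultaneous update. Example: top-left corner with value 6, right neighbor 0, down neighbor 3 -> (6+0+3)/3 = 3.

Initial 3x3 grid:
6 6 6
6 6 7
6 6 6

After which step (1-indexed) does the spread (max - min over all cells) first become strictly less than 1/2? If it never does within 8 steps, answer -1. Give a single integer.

Answer: 1

Derivation:
Step 1: max=19/3, min=6, spread=1/3
  -> spread < 1/2 first at step 1
Step 2: max=1507/240, min=6, spread=67/240
Step 3: max=13397/2160, min=1207/200, spread=1807/10800
Step 4: max=5341963/864000, min=32761/5400, spread=33401/288000
Step 5: max=47885933/7776000, min=3283391/540000, spread=3025513/38880000
Step 6: max=19127326867/3110400000, min=175555949/28800000, spread=53531/995328
Step 7: max=1145776925849/186624000000, min=47447116051/7776000000, spread=450953/11943936
Step 8: max=68693543560603/11197440000000, min=5699728610519/933120000000, spread=3799043/143327232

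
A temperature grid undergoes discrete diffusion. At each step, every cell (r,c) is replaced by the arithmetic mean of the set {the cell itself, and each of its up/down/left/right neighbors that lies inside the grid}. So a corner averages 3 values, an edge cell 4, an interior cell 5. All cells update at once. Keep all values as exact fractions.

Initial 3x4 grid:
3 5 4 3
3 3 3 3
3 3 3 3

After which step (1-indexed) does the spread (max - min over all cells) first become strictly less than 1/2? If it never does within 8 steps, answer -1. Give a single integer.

Answer: 3

Derivation:
Step 1: max=15/4, min=3, spread=3/4
Step 2: max=437/120, min=3, spread=77/120
Step 3: max=12503/3600, min=551/180, spread=1483/3600
  -> spread < 1/2 first at step 3
Step 4: max=369581/108000, min=16843/5400, spread=10907/36000
Step 5: max=3273461/972000, min=340439/108000, spread=20951/97200
Step 6: max=324674039/97200000, min=30931909/9720000, spread=15354949/97200000
Step 7: max=1452329467/437400000, min=1866812431/583200000, spread=8355223/69984000
Step 8: max=173480606881/52488000000, min=12505404931/3888000000, spread=14904449/167961600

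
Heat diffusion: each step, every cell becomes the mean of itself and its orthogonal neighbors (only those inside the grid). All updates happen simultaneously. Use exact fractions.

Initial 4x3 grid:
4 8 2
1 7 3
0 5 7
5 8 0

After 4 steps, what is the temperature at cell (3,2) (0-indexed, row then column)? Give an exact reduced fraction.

Step 1: cell (3,2) = 5
Step 2: cell (3,2) = 53/12
Step 3: cell (3,2) = 93/20
Step 4: cell (3,2) = 96689/21600
Full grid after step 4:
  556309/129600 3829771/864000 597559/129600
  894539/216000 1592039/360000 487207/108000
  899999/216000 386941/90000 163729/36000
  16787/4050 1902793/432000 96689/21600

Answer: 96689/21600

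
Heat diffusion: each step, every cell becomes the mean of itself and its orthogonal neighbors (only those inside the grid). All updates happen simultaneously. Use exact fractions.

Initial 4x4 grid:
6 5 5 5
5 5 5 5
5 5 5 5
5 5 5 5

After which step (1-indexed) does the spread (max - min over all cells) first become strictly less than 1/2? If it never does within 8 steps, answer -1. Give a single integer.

Step 1: max=16/3, min=5, spread=1/3
  -> spread < 1/2 first at step 1
Step 2: max=95/18, min=5, spread=5/18
Step 3: max=1121/216, min=5, spread=41/216
Step 4: max=33443/6480, min=5, spread=1043/6480
Step 5: max=997553/194400, min=5, spread=25553/194400
Step 6: max=29831459/5832000, min=90079/18000, spread=645863/5832000
Step 7: max=892441691/174960000, min=600971/120000, spread=16225973/174960000
Step 8: max=26721477983/5248800000, min=270701/54000, spread=409340783/5248800000

Answer: 1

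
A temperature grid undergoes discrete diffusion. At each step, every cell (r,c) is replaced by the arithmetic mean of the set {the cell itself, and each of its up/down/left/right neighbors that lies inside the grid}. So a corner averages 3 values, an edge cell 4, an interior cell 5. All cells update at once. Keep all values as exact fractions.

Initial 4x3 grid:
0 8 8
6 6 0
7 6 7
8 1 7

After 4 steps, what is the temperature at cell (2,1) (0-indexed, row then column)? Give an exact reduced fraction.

Answer: 485953/90000

Derivation:
Step 1: cell (2,1) = 27/5
Step 2: cell (2,1) = 557/100
Step 3: cell (2,1) = 32183/6000
Step 4: cell (2,1) = 485953/90000
Full grid after step 4:
  337351/64800 752023/144000 84569/16200
  575621/108000 79063/15000 1136867/216000
  588481/108000 485953/90000 379529/72000
  359321/64800 2335909/432000 28733/5400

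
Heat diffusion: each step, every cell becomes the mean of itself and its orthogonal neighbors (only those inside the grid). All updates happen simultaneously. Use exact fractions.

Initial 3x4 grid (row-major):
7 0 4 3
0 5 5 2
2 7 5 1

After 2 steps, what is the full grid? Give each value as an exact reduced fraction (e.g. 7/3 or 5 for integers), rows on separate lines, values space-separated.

Answer: 59/18 191/60 71/20 35/12
367/120 397/100 357/100 757/240
15/4 313/80 967/240 119/36

Derivation:
After step 1:
  7/3 4 3 3
  7/2 17/5 21/5 11/4
  3 19/4 9/2 8/3
After step 2:
  59/18 191/60 71/20 35/12
  367/120 397/100 357/100 757/240
  15/4 313/80 967/240 119/36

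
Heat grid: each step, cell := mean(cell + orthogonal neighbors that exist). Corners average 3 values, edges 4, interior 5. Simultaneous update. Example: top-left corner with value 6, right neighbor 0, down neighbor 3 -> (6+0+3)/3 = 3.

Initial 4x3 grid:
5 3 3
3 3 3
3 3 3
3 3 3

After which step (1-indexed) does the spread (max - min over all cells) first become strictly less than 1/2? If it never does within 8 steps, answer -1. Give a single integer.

Step 1: max=11/3, min=3, spread=2/3
Step 2: max=32/9, min=3, spread=5/9
Step 3: max=365/108, min=3, spread=41/108
  -> spread < 1/2 first at step 3
Step 4: max=43097/12960, min=3, spread=4217/12960
Step 5: max=2541949/777600, min=10879/3600, spread=38417/155520
Step 6: max=151168211/46656000, min=218597/72000, spread=1903471/9331200
Step 7: max=8999069089/2799360000, min=6595759/2160000, spread=18038617/111974400
Step 8: max=537152982851/167961600000, min=596126759/194400000, spread=883978523/6718464000

Answer: 3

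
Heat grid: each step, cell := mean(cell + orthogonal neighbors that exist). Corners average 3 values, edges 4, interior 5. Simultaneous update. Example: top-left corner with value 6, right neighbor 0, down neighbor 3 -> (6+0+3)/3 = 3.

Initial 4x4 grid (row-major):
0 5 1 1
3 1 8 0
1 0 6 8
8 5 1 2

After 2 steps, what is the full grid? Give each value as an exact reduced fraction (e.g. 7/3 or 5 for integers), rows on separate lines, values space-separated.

After step 1:
  8/3 7/4 15/4 2/3
  5/4 17/5 16/5 17/4
  3 13/5 23/5 4
  14/3 7/2 7/2 11/3
After step 2:
  17/9 347/120 281/120 26/9
  619/240 61/25 96/25 727/240
  691/240 171/50 179/50 991/240
  67/18 107/30 229/60 67/18

Answer: 17/9 347/120 281/120 26/9
619/240 61/25 96/25 727/240
691/240 171/50 179/50 991/240
67/18 107/30 229/60 67/18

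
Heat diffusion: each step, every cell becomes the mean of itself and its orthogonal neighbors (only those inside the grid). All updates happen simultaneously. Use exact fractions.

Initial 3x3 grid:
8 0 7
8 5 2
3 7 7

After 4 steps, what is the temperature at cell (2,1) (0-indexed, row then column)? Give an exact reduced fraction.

Answer: 2267293/432000

Derivation:
Step 1: cell (2,1) = 11/2
Step 2: cell (2,1) = 637/120
Step 3: cell (2,1) = 39119/7200
Step 4: cell (2,1) = 2267293/432000
Full grid after step 4:
  167077/32400 524167/108000 22729/4800
  284771/54000 1847207/360000 4181711/864000
  118393/21600 2267293/432000 663733/129600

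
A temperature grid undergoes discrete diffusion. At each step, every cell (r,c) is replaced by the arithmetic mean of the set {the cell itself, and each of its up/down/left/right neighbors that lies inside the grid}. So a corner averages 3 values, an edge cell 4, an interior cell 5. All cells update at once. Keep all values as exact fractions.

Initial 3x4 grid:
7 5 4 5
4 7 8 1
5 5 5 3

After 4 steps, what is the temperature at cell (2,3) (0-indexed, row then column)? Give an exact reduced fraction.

Step 1: cell (2,3) = 3
Step 2: cell (2,3) = 25/6
Step 3: cell (2,3) = 17/4
Step 4: cell (2,3) = 194047/43200
Full grid after step 4:
  709051/129600 1153001/216000 1060721/216000 595441/129600
  1564663/288000 210699/40000 1761841/360000 3859919/864000
  691751/129600 1122001/216000 344407/72000 194047/43200

Answer: 194047/43200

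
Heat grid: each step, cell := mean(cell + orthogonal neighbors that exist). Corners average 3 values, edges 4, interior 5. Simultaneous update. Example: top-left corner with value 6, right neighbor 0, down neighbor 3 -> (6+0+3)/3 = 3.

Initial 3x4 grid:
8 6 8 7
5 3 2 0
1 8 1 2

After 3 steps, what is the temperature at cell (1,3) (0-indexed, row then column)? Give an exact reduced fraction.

Step 1: cell (1,3) = 11/4
Step 2: cell (1,3) = 231/80
Step 3: cell (1,3) = 16309/4800
Full grid after step 3:
  11813/2160 18553/3600 5731/1200 329/80
  22739/4800 9171/2000 7421/2000 16309/4800
  9403/2160 13403/3600 1277/400 1871/720

Answer: 16309/4800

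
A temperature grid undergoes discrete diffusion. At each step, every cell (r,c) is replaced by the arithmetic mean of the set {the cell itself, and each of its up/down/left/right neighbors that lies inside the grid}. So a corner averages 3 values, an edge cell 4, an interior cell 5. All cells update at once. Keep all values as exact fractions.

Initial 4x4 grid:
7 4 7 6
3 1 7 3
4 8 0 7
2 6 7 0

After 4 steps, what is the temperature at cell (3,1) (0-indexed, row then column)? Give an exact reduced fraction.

Answer: 38641/9000

Derivation:
Step 1: cell (3,1) = 23/4
Step 2: cell (3,1) = 21/5
Step 3: cell (3,1) = 1393/300
Step 4: cell (3,1) = 38641/9000
Full grid after step 4:
  11545/2592 1028587/216000 1037747/216000 16327/3240
  120719/27000 795667/180000 215513/45000 995537/216000
  38431/9000 2261/500 6173/1440 973009/216000
  12023/2700 38641/9000 59839/13500 269587/64800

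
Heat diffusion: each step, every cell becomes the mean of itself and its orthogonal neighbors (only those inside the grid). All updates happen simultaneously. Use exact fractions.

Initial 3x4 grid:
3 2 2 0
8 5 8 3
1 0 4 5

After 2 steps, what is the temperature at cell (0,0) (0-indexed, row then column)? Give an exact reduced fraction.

Step 1: cell (0,0) = 13/3
Step 2: cell (0,0) = 139/36
Full grid after step 2:
  139/36 56/15 181/60 26/9
  971/240 15/4 81/20 211/60
  13/4 287/80 303/80 49/12

Answer: 139/36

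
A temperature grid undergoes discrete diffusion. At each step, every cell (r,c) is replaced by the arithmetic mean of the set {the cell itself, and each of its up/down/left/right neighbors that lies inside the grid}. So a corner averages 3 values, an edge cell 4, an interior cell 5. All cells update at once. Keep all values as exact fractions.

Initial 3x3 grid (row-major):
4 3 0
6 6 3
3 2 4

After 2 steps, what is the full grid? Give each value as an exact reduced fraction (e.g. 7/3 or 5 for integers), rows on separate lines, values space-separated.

After step 1:
  13/3 13/4 2
  19/4 4 13/4
  11/3 15/4 3
After step 2:
  37/9 163/48 17/6
  67/16 19/5 49/16
  73/18 173/48 10/3

Answer: 37/9 163/48 17/6
67/16 19/5 49/16
73/18 173/48 10/3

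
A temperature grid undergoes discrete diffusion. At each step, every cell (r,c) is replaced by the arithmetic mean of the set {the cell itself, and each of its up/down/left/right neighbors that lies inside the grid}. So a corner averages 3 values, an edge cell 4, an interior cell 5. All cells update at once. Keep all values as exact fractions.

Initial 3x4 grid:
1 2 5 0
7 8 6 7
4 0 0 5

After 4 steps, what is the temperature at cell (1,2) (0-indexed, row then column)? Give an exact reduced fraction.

Answer: 238621/60000

Derivation:
Step 1: cell (1,2) = 26/5
Step 2: cell (1,2) = 203/50
Step 3: cell (1,2) = 4139/1000
Step 4: cell (1,2) = 238621/60000
Full grid after step 4:
  264413/64800 867191/216000 32713/8000 21889/5400
  95809/24000 2526/625 238621/60000 586769/144000
  255913/64800 834691/216000 283417/72000 7063/1800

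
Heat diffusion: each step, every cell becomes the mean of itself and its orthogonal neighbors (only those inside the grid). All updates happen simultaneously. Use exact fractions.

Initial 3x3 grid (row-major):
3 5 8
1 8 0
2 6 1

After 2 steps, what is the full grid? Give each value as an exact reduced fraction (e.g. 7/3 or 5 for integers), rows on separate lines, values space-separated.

Answer: 25/6 13/3 175/36
27/8 22/5 179/48
43/12 163/48 65/18

Derivation:
After step 1:
  3 6 13/3
  7/2 4 17/4
  3 17/4 7/3
After step 2:
  25/6 13/3 175/36
  27/8 22/5 179/48
  43/12 163/48 65/18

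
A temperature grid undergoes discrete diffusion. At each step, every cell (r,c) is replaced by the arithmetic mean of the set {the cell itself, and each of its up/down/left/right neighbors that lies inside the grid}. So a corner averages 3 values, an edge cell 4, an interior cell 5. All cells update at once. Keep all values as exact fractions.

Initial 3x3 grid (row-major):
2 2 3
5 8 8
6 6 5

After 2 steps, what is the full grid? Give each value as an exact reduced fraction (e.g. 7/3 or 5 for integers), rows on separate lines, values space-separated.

After step 1:
  3 15/4 13/3
  21/4 29/5 6
  17/3 25/4 19/3
After step 2:
  4 1013/240 169/36
  1183/240 541/100 337/60
  103/18 481/80 223/36

Answer: 4 1013/240 169/36
1183/240 541/100 337/60
103/18 481/80 223/36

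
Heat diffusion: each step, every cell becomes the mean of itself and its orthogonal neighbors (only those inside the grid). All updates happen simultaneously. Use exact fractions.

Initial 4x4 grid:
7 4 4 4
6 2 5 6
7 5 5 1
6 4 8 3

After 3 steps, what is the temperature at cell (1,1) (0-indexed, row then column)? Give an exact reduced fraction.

Step 1: cell (1,1) = 22/5
Step 2: cell (1,1) = 463/100
Step 3: cell (1,1) = 7243/1500
Full grid after step 3:
  2731/540 8461/1800 7969/1800 9289/2160
  9271/1800 7243/1500 26527/6000 30631/7200
  9787/1800 5987/1200 4603/1000 10261/2400
  11881/2160 37903/7200 11341/2400 177/40

Answer: 7243/1500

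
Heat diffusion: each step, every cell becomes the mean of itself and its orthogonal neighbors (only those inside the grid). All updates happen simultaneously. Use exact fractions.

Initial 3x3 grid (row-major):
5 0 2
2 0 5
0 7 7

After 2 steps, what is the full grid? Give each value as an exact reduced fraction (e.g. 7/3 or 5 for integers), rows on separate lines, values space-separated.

After step 1:
  7/3 7/4 7/3
  7/4 14/5 7/2
  3 7/2 19/3
After step 2:
  35/18 553/240 91/36
  593/240 133/50 449/120
  11/4 469/120 40/9

Answer: 35/18 553/240 91/36
593/240 133/50 449/120
11/4 469/120 40/9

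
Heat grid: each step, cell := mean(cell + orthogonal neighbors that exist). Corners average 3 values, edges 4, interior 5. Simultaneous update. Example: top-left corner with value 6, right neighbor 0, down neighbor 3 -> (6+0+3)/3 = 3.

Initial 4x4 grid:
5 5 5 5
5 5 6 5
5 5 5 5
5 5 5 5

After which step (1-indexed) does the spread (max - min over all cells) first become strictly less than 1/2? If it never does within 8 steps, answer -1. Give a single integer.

Answer: 1

Derivation:
Step 1: max=21/4, min=5, spread=1/4
  -> spread < 1/2 first at step 1
Step 2: max=261/50, min=5, spread=11/50
Step 3: max=12367/2400, min=5, spread=367/2400
Step 4: max=55571/10800, min=3013/600, spread=1337/10800
Step 5: max=1661669/324000, min=90469/18000, spread=33227/324000
Step 6: max=49814327/9720000, min=544049/108000, spread=849917/9720000
Step 7: max=1491714347/291600000, min=8168533/1620000, spread=21378407/291600000
Step 8: max=44706462371/8748000000, min=2453688343/486000000, spread=540072197/8748000000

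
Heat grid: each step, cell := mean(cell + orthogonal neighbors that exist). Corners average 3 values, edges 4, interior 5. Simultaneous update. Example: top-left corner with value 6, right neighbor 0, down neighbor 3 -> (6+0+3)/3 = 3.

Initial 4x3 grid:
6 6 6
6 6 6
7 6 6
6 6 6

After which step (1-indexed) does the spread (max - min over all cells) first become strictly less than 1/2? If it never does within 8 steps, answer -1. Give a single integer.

Answer: 1

Derivation:
Step 1: max=19/3, min=6, spread=1/3
  -> spread < 1/2 first at step 1
Step 2: max=751/120, min=6, spread=31/120
Step 3: max=6691/1080, min=6, spread=211/1080
Step 4: max=664897/108000, min=10847/1800, spread=14077/108000
Step 5: max=5972407/972000, min=651683/108000, spread=5363/48600
Step 6: max=178700809/29160000, min=362869/60000, spread=93859/1166400
Step 7: max=10707874481/1749600000, min=588536467/97200000, spread=4568723/69984000
Step 8: max=641636435629/104976000000, min=17677618889/2916000000, spread=8387449/167961600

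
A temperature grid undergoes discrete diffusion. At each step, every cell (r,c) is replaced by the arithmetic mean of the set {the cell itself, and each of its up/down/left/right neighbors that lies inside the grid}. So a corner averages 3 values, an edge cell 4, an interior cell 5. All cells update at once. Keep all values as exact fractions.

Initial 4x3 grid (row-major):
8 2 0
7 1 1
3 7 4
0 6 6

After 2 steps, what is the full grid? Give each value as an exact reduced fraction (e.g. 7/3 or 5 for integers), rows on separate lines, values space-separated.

After step 1:
  17/3 11/4 1
  19/4 18/5 3/2
  17/4 21/5 9/2
  3 19/4 16/3
After step 2:
  79/18 781/240 7/4
  137/30 84/25 53/20
  81/20 213/50 233/60
  4 1037/240 175/36

Answer: 79/18 781/240 7/4
137/30 84/25 53/20
81/20 213/50 233/60
4 1037/240 175/36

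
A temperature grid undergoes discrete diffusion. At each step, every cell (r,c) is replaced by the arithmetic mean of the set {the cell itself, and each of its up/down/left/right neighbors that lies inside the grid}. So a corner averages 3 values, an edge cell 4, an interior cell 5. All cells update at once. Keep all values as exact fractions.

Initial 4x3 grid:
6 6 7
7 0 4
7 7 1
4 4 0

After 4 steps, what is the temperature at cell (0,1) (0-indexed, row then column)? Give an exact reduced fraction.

Answer: 1419671/288000

Derivation:
Step 1: cell (0,1) = 19/4
Step 2: cell (0,1) = 431/80
Step 3: cell (0,1) = 23389/4800
Step 4: cell (0,1) = 1419671/288000
Full grid after step 4:
  664447/129600 1419671/288000 581597/129600
  1092317/216000 180853/40000 56887/13500
  111413/24000 1524377/360000 196273/54000
  193309/43200 3352813/864000 454577/129600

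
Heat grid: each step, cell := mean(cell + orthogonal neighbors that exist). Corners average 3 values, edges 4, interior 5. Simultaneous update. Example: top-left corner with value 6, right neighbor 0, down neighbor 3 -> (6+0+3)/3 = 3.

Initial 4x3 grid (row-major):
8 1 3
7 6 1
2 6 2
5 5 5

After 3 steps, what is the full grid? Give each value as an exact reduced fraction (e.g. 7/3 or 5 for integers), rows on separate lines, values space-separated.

After step 1:
  16/3 9/2 5/3
  23/4 21/5 3
  5 21/5 7/2
  4 21/4 4
After step 2:
  187/36 157/40 55/18
  1217/240 433/100 371/120
  379/80 443/100 147/40
  19/4 349/80 17/4
After step 3:
  10217/2160 3301/800 1813/540
  34799/7200 8339/2000 12737/3600
  11393/2400 4307/1000 2317/600
  277/60 7117/1600 983/240

Answer: 10217/2160 3301/800 1813/540
34799/7200 8339/2000 12737/3600
11393/2400 4307/1000 2317/600
277/60 7117/1600 983/240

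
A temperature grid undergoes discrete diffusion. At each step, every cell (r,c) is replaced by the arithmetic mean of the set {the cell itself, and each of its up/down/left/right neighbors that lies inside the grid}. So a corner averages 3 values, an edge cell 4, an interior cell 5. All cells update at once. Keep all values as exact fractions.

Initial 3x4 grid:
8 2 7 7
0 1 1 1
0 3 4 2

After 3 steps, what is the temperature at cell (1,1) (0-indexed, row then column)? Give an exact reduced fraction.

Step 1: cell (1,1) = 7/5
Step 2: cell (1,1) = 259/100
Step 3: cell (1,1) = 7453/3000
Full grid after step 3:
  1571/540 24227/7200 8549/2400 1363/360
  34909/14400 7453/3000 4529/1500 44959/14400
  1313/720 1271/600 8461/3600 5873/2160

Answer: 7453/3000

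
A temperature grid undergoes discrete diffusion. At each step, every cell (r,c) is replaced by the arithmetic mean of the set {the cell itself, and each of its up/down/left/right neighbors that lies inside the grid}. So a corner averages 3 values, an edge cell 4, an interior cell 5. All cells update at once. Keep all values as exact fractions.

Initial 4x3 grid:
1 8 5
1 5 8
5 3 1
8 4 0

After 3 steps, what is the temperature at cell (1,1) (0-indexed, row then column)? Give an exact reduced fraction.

Step 1: cell (1,1) = 5
Step 2: cell (1,1) = 211/50
Step 3: cell (1,1) = 26393/6000
Full grid after step 3:
  227/54 66367/14400 371/72
  28691/7200 26393/6000 10747/2400
  29701/7200 23033/6000 26851/7200
  556/135 53827/14400 3503/1080

Answer: 26393/6000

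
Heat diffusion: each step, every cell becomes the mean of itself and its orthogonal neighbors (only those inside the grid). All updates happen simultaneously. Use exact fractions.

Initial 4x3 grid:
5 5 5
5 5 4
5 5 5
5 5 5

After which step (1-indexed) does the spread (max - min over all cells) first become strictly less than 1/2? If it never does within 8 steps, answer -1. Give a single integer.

Step 1: max=5, min=14/3, spread=1/3
  -> spread < 1/2 first at step 1
Step 2: max=5, min=569/120, spread=31/120
Step 3: max=5, min=5189/1080, spread=211/1080
Step 4: max=8953/1800, min=523103/108000, spread=14077/108000
Step 5: max=536317/108000, min=4719593/972000, spread=5363/48600
Step 6: max=297131/60000, min=142059191/29160000, spread=93859/1166400
Step 7: max=480663533/97200000, min=8537725519/1749600000, spread=4568723/69984000
Step 8: max=14398381111/2916000000, min=513099564371/104976000000, spread=8387449/167961600

Answer: 1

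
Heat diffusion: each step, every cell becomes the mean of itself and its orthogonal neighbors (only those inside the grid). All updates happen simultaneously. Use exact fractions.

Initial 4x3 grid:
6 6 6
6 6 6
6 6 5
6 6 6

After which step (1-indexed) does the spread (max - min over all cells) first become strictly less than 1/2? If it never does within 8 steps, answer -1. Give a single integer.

Step 1: max=6, min=17/3, spread=1/3
  -> spread < 1/2 first at step 1
Step 2: max=6, min=689/120, spread=31/120
Step 3: max=6, min=6269/1080, spread=211/1080
Step 4: max=10753/1800, min=631103/108000, spread=14077/108000
Step 5: max=644317/108000, min=5691593/972000, spread=5363/48600
Step 6: max=357131/60000, min=171219191/29160000, spread=93859/1166400
Step 7: max=577863533/97200000, min=10287325519/1749600000, spread=4568723/69984000
Step 8: max=17314381111/2916000000, min=618075564371/104976000000, spread=8387449/167961600

Answer: 1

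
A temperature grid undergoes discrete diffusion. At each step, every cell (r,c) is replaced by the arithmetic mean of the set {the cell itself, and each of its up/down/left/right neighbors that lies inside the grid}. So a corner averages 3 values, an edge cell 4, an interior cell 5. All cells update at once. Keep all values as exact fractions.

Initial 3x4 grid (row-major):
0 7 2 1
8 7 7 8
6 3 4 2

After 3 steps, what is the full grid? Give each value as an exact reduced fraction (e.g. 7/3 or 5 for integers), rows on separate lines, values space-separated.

Answer: 1829/360 463/96 6617/1440 9451/2160
15037/2880 623/120 5761/1200 6511/1440
11629/2160 743/144 437/90 4973/1080

Derivation:
After step 1:
  5 4 17/4 11/3
  21/4 32/5 28/5 9/2
  17/3 5 4 14/3
After step 2:
  19/4 393/80 1051/240 149/36
  1339/240 21/4 99/20 553/120
  191/36 79/15 289/60 79/18
After step 3:
  1829/360 463/96 6617/1440 9451/2160
  15037/2880 623/120 5761/1200 6511/1440
  11629/2160 743/144 437/90 4973/1080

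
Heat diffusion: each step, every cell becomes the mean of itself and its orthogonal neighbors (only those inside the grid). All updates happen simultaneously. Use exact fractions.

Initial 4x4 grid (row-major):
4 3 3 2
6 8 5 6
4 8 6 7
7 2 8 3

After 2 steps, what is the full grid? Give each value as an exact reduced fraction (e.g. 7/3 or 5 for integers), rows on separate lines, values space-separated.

After step 1:
  13/3 9/2 13/4 11/3
  11/2 6 28/5 5
  25/4 28/5 34/5 11/2
  13/3 25/4 19/4 6
After step 2:
  43/9 217/48 1021/240 143/36
  265/48 136/25 533/100 593/120
  1301/240 309/50 113/20 233/40
  101/18 157/30 119/20 65/12

Answer: 43/9 217/48 1021/240 143/36
265/48 136/25 533/100 593/120
1301/240 309/50 113/20 233/40
101/18 157/30 119/20 65/12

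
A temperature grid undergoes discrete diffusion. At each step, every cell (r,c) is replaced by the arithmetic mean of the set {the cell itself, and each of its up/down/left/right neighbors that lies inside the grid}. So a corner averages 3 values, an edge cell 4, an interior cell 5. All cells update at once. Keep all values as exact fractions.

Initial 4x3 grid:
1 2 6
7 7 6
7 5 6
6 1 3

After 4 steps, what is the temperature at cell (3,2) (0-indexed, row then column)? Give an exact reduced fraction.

Answer: 597367/129600

Derivation:
Step 1: cell (3,2) = 10/3
Step 2: cell (3,2) = 145/36
Step 3: cell (3,2) = 1189/270
Step 4: cell (3,2) = 597367/129600
Full grid after step 4:
  309281/64800 115333/24000 318181/64800
  1067717/216000 49797/10000 1074967/216000
  1079497/216000 590189/120000 1046747/216000
  628367/129600 1354411/288000 597367/129600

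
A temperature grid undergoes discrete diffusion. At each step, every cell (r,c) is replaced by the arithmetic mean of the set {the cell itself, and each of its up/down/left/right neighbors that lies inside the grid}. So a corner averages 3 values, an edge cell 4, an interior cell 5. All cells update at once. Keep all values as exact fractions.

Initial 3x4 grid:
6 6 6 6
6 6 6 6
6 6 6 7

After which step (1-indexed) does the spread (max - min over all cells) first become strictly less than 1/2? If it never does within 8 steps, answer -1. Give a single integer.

Step 1: max=19/3, min=6, spread=1/3
  -> spread < 1/2 first at step 1
Step 2: max=113/18, min=6, spread=5/18
Step 3: max=1337/216, min=6, spread=41/216
Step 4: max=159737/25920, min=6, spread=4217/25920
Step 5: max=9540349/1555200, min=43279/7200, spread=38417/311040
Step 6: max=571072211/93312000, min=866597/144000, spread=1903471/18662400
Step 7: max=34193309089/5598720000, min=26035759/4320000, spread=18038617/223948800
Step 8: max=2048807382851/335923200000, min=2345726759/388800000, spread=883978523/13436928000

Answer: 1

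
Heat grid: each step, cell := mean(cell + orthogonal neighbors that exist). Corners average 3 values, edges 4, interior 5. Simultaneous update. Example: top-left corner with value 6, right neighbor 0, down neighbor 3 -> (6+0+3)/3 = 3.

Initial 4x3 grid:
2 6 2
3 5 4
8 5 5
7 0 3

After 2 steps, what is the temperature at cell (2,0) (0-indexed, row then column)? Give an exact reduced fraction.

Step 1: cell (2,0) = 23/4
Step 2: cell (2,0) = 397/80
Full grid after step 2:
  143/36 961/240 47/12
  1111/240 429/100 337/80
  397/80 459/100 931/240
  29/6 961/240 32/9

Answer: 397/80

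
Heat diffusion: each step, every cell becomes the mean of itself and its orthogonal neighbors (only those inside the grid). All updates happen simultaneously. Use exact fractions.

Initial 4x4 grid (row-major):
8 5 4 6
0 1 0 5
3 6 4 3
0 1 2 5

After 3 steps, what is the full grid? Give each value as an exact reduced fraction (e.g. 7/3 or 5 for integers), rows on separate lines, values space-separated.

After step 1:
  13/3 9/2 15/4 5
  3 12/5 14/5 7/2
  9/4 3 3 17/4
  4/3 9/4 3 10/3
After step 2:
  71/18 899/240 321/80 49/12
  719/240 157/50 309/100 311/80
  115/48 129/50 321/100 169/48
  35/18 115/48 139/48 127/36
After step 3:
  3847/1080 26717/7200 8959/2400 719/180
  22457/7200 9331/3000 867/250 8749/2400
  17849/7200 8233/3000 4589/1500 25463/7200
  485/216 17669/7200 21653/7200 179/54

Answer: 3847/1080 26717/7200 8959/2400 719/180
22457/7200 9331/3000 867/250 8749/2400
17849/7200 8233/3000 4589/1500 25463/7200
485/216 17669/7200 21653/7200 179/54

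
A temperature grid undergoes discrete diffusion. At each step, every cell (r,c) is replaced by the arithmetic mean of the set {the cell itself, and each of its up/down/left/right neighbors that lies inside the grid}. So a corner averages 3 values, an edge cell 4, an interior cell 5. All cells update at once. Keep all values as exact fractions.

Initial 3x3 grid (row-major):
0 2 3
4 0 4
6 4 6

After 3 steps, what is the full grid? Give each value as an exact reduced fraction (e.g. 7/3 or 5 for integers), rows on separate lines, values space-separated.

After step 1:
  2 5/4 3
  5/2 14/5 13/4
  14/3 4 14/3
After step 2:
  23/12 181/80 5/2
  359/120 69/25 823/240
  67/18 121/30 143/36
After step 3:
  1721/720 11327/4800 983/360
  20503/7200 4643/1500 45581/14400
  3869/1080 13039/3600 8233/2160

Answer: 1721/720 11327/4800 983/360
20503/7200 4643/1500 45581/14400
3869/1080 13039/3600 8233/2160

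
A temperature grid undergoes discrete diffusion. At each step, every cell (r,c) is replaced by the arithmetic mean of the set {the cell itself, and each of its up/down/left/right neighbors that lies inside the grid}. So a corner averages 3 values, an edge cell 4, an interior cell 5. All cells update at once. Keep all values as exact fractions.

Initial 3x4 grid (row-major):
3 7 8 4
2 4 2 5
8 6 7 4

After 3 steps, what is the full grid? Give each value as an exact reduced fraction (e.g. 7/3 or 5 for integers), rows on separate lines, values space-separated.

Answer: 413/90 3961/800 35389/7200 5501/1080
69793/14400 1802/375 5097/1000 7647/1600
10697/2160 18787/3600 8891/1800 10787/2160

Derivation:
After step 1:
  4 11/2 21/4 17/3
  17/4 21/5 26/5 15/4
  16/3 25/4 19/4 16/3
After step 2:
  55/12 379/80 1297/240 44/9
  1067/240 127/25 463/100 399/80
  95/18 77/15 323/60 83/18
After step 3:
  413/90 3961/800 35389/7200 5501/1080
  69793/14400 1802/375 5097/1000 7647/1600
  10697/2160 18787/3600 8891/1800 10787/2160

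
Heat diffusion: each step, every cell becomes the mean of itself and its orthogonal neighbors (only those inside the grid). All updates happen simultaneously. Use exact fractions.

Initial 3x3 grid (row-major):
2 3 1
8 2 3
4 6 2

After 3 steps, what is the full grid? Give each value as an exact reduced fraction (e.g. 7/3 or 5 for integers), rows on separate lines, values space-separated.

After step 1:
  13/3 2 7/3
  4 22/5 2
  6 7/2 11/3
After step 2:
  31/9 49/15 19/9
  281/60 159/50 31/10
  9/2 527/120 55/18
After step 3:
  2051/540 5401/1800 763/270
  14227/3600 11173/3000 1717/600
  181/40 27229/7200 3797/1080

Answer: 2051/540 5401/1800 763/270
14227/3600 11173/3000 1717/600
181/40 27229/7200 3797/1080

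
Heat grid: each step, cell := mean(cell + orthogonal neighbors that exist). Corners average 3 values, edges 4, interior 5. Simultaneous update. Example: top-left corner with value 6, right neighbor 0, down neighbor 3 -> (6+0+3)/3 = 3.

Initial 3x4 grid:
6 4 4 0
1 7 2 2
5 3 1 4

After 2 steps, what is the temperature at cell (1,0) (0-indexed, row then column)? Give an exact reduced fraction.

Step 1: cell (1,0) = 19/4
Step 2: cell (1,0) = 889/240
Full grid after step 2:
  41/9 889/240 259/80 13/6
  889/240 103/25 68/25 143/60
  47/12 129/40 361/120 41/18

Answer: 889/240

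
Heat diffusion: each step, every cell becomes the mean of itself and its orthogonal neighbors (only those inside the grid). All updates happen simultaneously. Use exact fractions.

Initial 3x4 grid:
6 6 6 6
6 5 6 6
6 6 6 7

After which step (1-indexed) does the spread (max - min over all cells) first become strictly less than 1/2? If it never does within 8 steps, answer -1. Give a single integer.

Step 1: max=19/3, min=23/4, spread=7/12
Step 2: max=113/18, min=577/100, spread=457/900
Step 3: max=13253/2160, min=27989/4800, spread=13159/43200
  -> spread < 1/2 first at step 3
Step 4: max=791647/129600, min=252649/43200, spread=337/1296
Step 5: max=47132873/7776000, min=101441309/17280000, spread=29685679/155520000
Step 6: max=2819737507/466560000, min=914390419/155520000, spread=61253/373248
Step 7: max=168610653713/27993600000, min=55005860321/9331200000, spread=14372291/111974400
Step 8: max=10097002795267/1679616000000, min=3305470456339/559872000000, spread=144473141/1343692800

Answer: 3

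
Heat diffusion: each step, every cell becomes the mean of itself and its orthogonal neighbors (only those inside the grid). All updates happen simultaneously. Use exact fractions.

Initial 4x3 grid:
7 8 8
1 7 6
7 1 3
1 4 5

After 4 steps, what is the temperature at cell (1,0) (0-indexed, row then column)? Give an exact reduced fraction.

Step 1: cell (1,0) = 11/2
Step 2: cell (1,0) = 269/60
Step 3: cell (1,0) = 3653/720
Step 4: cell (1,0) = 52771/10800
Full grid after step 4:
  14585/2592 497923/86400 3893/648
  52771/10800 94663/18000 228259/43200
  3037/720 33533/8000 13073/2880
  31583/8640 44399/11520 11231/2880

Answer: 52771/10800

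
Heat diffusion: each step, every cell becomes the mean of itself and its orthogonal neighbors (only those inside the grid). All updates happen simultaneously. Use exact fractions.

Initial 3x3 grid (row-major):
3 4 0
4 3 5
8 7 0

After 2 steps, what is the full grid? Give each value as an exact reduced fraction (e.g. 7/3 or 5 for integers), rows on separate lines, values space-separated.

Answer: 32/9 413/120 5/2
191/40 181/50 17/5
46/9 583/120 7/2

Derivation:
After step 1:
  11/3 5/2 3
  9/2 23/5 2
  19/3 9/2 4
After step 2:
  32/9 413/120 5/2
  191/40 181/50 17/5
  46/9 583/120 7/2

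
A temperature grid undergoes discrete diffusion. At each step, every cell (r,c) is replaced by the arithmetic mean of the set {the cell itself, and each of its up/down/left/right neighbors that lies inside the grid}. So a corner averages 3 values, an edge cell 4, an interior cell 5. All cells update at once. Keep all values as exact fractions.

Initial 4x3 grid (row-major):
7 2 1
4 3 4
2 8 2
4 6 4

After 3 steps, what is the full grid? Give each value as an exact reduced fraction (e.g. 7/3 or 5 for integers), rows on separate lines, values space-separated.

After step 1:
  13/3 13/4 7/3
  4 21/5 5/2
  9/2 21/5 9/2
  4 11/2 4
After step 2:
  139/36 847/240 97/36
  511/120 363/100 203/60
  167/40 229/50 19/5
  14/3 177/40 14/3
After step 3:
  8387/2160 49373/14400 6917/2160
  3583/900 23257/6000 12157/3600
  221/50 2061/500 1643/400
  199/45 11003/2400 1547/360

Answer: 8387/2160 49373/14400 6917/2160
3583/900 23257/6000 12157/3600
221/50 2061/500 1643/400
199/45 11003/2400 1547/360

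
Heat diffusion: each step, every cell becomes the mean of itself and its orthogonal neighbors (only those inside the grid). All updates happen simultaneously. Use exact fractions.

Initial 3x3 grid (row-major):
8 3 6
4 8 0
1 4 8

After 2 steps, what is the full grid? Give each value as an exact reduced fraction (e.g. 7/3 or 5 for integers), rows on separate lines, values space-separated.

After step 1:
  5 25/4 3
  21/4 19/5 11/2
  3 21/4 4
After step 2:
  11/2 361/80 59/12
  341/80 521/100 163/40
  9/2 321/80 59/12

Answer: 11/2 361/80 59/12
341/80 521/100 163/40
9/2 321/80 59/12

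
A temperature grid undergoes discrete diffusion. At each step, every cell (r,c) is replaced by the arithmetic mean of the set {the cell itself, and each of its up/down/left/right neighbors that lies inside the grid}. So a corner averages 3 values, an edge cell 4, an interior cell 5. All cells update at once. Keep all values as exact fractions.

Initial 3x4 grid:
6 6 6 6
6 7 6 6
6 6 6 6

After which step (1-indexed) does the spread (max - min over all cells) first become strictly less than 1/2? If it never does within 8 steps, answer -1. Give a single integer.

Step 1: max=25/4, min=6, spread=1/4
  -> spread < 1/2 first at step 1
Step 2: max=623/100, min=6, spread=23/100
Step 3: max=29611/4800, min=2413/400, spread=131/960
Step 4: max=265751/43200, min=43591/7200, spread=841/8640
Step 5: max=106222051/17280000, min=8733373/1440000, spread=56863/691200
Step 6: max=954654341/155520000, min=78749543/12960000, spread=386393/6220800
Step 7: max=381641723131/62208000000, min=31524358813/5184000000, spread=26795339/497664000
Step 8: max=22878695714129/3732480000000, min=1893326149667/311040000000, spread=254051069/5971968000

Answer: 1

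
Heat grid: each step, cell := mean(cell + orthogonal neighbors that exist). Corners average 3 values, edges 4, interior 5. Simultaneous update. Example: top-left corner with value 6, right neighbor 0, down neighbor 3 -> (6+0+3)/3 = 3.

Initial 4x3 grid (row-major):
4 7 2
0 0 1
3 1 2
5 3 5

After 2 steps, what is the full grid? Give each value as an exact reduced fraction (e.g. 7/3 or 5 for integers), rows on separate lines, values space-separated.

After step 1:
  11/3 13/4 10/3
  7/4 9/5 5/4
  9/4 9/5 9/4
  11/3 7/2 10/3
After step 2:
  26/9 241/80 47/18
  71/30 197/100 259/120
  71/30 58/25 259/120
  113/36 123/40 109/36

Answer: 26/9 241/80 47/18
71/30 197/100 259/120
71/30 58/25 259/120
113/36 123/40 109/36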